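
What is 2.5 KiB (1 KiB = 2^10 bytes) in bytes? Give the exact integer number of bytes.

2.5 × 1,024 = 2,560 bytes

2,560 bytes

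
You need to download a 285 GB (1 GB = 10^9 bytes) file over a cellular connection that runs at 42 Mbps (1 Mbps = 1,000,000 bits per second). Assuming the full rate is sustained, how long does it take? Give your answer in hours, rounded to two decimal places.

285 GB = 285,000,000,000 bytes = 2,280,000,000,000 bits
42 Mbps = 42,000,000 bits/s
time = 2,280,000,000,000 / 42,000,000 = 54,285.7143 s
54,285.7143 s / 3600 = 15.08 hours

15.08 hours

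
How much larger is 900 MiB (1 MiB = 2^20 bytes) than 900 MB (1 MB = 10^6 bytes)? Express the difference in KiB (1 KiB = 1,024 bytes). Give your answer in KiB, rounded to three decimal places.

900 MiB = 900 × 1,048,576 = 943,718,400 bytes
900 MB = 900 × 1,000,000 = 900,000,000 bytes
difference = 43,718,400 bytes
43,718,400 / 1,024 = 42,693.750 KiB

42,693.750 KiB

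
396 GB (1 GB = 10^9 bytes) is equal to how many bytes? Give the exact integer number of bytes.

396 × 1,000,000,000 = 396,000,000,000 bytes  (1 GB = 10^9 bytes)

396,000,000,000 bytes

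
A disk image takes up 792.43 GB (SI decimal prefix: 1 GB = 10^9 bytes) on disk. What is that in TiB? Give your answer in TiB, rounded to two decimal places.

792.43 GB × 1,000,000,000 bytes/GB = 792,430,000,000 bytes
1 TiB = 2^40 bytes = 1,099,511,627,776 bytes
792,430,000,000 / 1,099,511,627,776 = 0.72 TiB

0.72 TiB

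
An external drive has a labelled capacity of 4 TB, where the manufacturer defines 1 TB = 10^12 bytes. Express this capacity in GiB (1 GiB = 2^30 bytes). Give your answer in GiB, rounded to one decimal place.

4 TB × 1,000,000,000,000 bytes/TB = 4,000,000,000,000 bytes
1 GiB = 2^30 bytes = 1,073,741,824 bytes
4,000,000,000,000 / 1,073,741,824 = 3,725.3 GiB

3,725.3 GiB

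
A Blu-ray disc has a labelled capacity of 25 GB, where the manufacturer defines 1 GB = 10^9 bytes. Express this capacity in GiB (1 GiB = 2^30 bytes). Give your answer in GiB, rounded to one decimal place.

25 GB × 1,000,000,000 bytes/GB = 25,000,000,000 bytes
1 GiB = 2^30 bytes = 1,073,741,824 bytes
25,000,000,000 / 1,073,741,824 = 23.3 GiB

23.3 GiB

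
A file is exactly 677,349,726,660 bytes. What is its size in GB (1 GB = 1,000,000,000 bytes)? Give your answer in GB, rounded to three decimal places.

677,349,726,660 bytes given.
1 GB = 10^9 bytes = 1,000,000,000 bytes
677,349,726,660 / 1,000,000,000 = 677.350 GB

677.350 GB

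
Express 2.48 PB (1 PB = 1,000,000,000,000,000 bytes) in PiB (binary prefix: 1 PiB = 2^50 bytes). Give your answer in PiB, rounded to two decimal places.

2.20 PiB

2.48 PB = 2.48 × 10^15 bytes = 2,480,000,000,000,000 bytes
1 PiB = 1,125,899,906,842,624 bytes
2,480,000,000,000,000 / 1,125,899,906,842,624 = 2.20 PiB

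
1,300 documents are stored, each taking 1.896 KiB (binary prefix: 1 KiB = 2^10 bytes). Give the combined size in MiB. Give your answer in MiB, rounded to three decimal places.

2.407 MiB

Total = 1,300 × 1.896 KiB = 2464.8 KiB
= 2464.8 × 1,024 bytes = 2,523,955.2 bytes
1 MiB = 1,048,576 bytes
2,523,955.2 / 1,048,576 = 2.407 MiB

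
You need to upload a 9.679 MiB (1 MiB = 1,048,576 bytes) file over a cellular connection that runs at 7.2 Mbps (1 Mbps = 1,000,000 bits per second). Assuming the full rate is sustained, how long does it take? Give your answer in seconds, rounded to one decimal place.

11.3 seconds

9.679 MiB = 10,149,167.104 bytes = 81,193,336.832 bits
7.2 Mbps = 7,200,000 bits/s
time = 81,193,336.832 / 7,200,000 = 11.3 s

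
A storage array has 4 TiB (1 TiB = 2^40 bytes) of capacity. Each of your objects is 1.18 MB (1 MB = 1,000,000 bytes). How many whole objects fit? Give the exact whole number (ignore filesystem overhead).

Capacity: 4 TiB = 4,398,046,511,104 bytes
Per item: 1.18 MB = 1,180,000 bytes
⌊4,398,046,511,104 / 1,180,000⌋ = 3,727,158

3,727,158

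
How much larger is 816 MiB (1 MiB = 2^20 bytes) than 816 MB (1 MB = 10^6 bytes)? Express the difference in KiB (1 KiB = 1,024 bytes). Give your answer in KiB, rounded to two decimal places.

38,709.00 KiB

816 MiB = 816 × 1,048,576 = 855,638,016 bytes
816 MB = 816 × 1,000,000 = 816,000,000 bytes
difference = 39,638,016 bytes
39,638,016 / 1,024 = 38,709.00 KiB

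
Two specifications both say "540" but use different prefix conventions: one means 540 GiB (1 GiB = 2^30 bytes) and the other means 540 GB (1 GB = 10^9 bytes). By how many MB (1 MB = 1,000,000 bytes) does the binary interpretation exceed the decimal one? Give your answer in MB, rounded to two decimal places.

540 GiB = 540 × 1,073,741,824 = 579,820,584,960 bytes
540 GB = 540 × 1,000,000,000 = 540,000,000,000 bytes
difference = 39,820,584,960 bytes
39,820,584,960 / 1,000,000 = 39,820.58 MB

39,820.58 MB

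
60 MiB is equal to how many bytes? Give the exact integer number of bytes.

62,914,560 bytes

60 × 1,048,576 = 62,914,560 bytes  (1 MiB = 2^20 bytes)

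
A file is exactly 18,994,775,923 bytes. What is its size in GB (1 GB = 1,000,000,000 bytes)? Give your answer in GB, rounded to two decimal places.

18.99 GB

18,994,775,923 bytes given.
1 GB = 1,000,000,000 bytes
18,994,775,923 / 1,000,000,000 = 18.99 GB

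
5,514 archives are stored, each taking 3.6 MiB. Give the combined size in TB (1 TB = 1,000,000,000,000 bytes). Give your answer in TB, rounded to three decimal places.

Total = 5,514 × 3.6 MiB = 19850.4 MiB
= 19850.4 × 1,048,576 bytes = 20,814,653,030.4 bytes
1 TB = 1,000,000,000,000 bytes
20,814,653,030.4 / 1,000,000,000,000 = 0.021 TB

0.021 TB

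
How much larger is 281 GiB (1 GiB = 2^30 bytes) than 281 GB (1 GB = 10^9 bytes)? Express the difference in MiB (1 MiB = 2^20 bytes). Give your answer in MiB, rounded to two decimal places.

19,761.52 MiB

281 GiB = 281 × 1,073,741,824 = 301,721,452,544 bytes
281 GB = 281 × 1,000,000,000 = 281,000,000,000 bytes
difference = 20,721,452,544 bytes
20,721,452,544 / 1,048,576 = 19,761.52 MiB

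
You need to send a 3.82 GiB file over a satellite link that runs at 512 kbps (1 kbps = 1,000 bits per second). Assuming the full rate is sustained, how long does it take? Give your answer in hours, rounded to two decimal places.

17.80 hours

3.82 GiB = 4,101,693,767.68 bytes = 32,813,550,141.44 bits
512 kbps = 512,000 bits/s
time = 32,813,550,141.44 / 512,000 = 64,088.9651 s
64,088.9651 s / 3600 = 17.80 hours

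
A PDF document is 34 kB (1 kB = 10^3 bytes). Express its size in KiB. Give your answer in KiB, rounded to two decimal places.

33.20 KiB

34 kB × 1,000 bytes/kB = 34,000 bytes
1 KiB = 2^10 bytes = 1,024 bytes
34,000 / 1,024 = 33.20 KiB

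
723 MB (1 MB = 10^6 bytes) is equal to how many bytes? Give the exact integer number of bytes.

723,000,000 bytes

723 × 1,000,000 = 723,000,000 bytes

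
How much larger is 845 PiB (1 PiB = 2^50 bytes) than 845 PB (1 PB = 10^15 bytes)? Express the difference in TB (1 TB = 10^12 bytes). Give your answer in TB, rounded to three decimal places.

845 PiB = 845 × 1,125,899,906,842,624 = 951,385,421,282,017,280 bytes
845 PB = 845 × 1,000,000,000,000,000 = 845,000,000,000,000,000 bytes
difference = 106,385,421,282,017,280 bytes
106,385,421,282,017,280 / 1,000,000,000,000 = 106,385.421 TB

106,385.421 TB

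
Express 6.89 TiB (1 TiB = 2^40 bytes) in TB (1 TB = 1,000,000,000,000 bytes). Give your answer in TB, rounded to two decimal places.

7.58 TB

6.89 TiB × 1,099,511,627,776 bytes/TiB = 7,575,635,115,376.64 bytes
1 TB = 1,000,000,000,000 bytes
7,575,635,115,376.64 / 1,000,000,000,000 = 7.58 TB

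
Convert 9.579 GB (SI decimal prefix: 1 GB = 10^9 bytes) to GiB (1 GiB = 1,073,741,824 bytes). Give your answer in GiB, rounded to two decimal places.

8.92 GiB

9.579 GB = 9.579 × 10^9 bytes = 9,579,000,000 bytes
1 GiB = 1,073,741,824 bytes
9,579,000,000 / 1,073,741,824 = 8.92 GiB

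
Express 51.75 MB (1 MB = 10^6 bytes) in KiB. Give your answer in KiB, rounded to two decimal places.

50,537.11 KiB

51.75 MB = 51.75 × 10^6 bytes = 51,750,000 bytes
1 KiB = 1,024 bytes
51,750,000 / 1,024 = 50,537.11 KiB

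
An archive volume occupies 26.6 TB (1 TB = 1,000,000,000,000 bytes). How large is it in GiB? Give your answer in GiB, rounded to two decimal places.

24,773.18 GiB

26.6 TB = 26.6 × 10^12 bytes = 26,600,000,000,000 bytes
1 GiB = 1,073,741,824 bytes
26,600,000,000,000 / 1,073,741,824 = 24,773.18 GiB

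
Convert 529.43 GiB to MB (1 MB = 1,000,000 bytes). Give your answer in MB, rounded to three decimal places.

568,471.134 MB

529.43 GiB = 529.43 × 2^30 bytes = 568,471,133,880.32 bytes
1 MB = 10^6 bytes = 1,000,000 bytes
568,471,133,880.32 / 1,000,000 = 568,471.134 MB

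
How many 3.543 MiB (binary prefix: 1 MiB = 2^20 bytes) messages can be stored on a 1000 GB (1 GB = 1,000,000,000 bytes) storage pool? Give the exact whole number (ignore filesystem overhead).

Capacity: 1000 GB = 1,000,000,000,000 bytes
Per item: 3.543 MiB = 3,715,104.768 bytes
⌊1,000,000,000,000 / 3,715,104.768⌋ = 269,171

269,171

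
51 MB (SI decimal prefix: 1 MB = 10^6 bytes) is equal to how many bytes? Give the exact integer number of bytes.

51,000,000 bytes

51 × 1,000,000 = 51,000,000 bytes  (1 MB = 10^6 bytes)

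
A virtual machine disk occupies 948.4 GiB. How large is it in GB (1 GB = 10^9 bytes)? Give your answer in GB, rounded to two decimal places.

1,018.34 GB

948.4 GiB × 1,073,741,824 bytes/GiB = 1,018,336,745,881.6 bytes
1 GB = 10^9 bytes = 1,000,000,000 bytes
1,018,336,745,881.6 / 1,000,000,000 = 1,018.34 GB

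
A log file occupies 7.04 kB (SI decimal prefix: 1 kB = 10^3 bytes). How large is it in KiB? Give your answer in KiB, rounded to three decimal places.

6.875 KiB

7.04 kB = 7.04 × 10^3 bytes = 7,040 bytes
1 KiB = 1,024 bytes
7,040 / 1,024 = 6.875 KiB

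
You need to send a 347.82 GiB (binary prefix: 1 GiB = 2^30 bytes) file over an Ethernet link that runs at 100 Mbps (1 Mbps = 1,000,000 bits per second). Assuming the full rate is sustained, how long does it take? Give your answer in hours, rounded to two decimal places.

347.82 GiB = 373,468,881,223.68 bytes = 2,987,751,049,789.44 bits
100 Mbps = 100,000,000 bits/s
time = 2,987,751,049,789.44 / 100,000,000 = 29,877.5105 s
29,877.5105 s / 3600 = 8.30 hours

8.30 hours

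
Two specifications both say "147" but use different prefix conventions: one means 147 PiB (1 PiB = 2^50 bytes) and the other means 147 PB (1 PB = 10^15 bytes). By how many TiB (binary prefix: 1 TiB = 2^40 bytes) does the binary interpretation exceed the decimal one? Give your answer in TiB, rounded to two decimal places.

16,832.28 TiB

147 PiB = 147 × 1,125,899,906,842,624 = 165,507,286,305,865,728 bytes
147 PB = 147 × 1,000,000,000,000,000 = 147,000,000,000,000,000 bytes
difference = 18,507,286,305,865,728 bytes
18,507,286,305,865,728 / 1,099,511,627,776 = 16,832.28 TiB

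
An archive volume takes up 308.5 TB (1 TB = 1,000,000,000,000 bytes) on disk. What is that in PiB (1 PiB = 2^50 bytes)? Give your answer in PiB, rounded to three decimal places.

308.5 TB = 308.5 × 10^12 bytes = 308,500,000,000,000 bytes
1 PiB = 2^50 bytes = 1,125,899,906,842,624 bytes
308,500,000,000,000 / 1,125,899,906,842,624 = 0.274 PiB

0.274 PiB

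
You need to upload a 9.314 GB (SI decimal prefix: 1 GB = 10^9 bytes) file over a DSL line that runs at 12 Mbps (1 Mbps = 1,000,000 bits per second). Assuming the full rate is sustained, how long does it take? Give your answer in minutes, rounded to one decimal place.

9.314 GB = 9,314,000,000 bytes = 74,512,000,000 bits
12 Mbps = 12,000,000 bits/s
time = 74,512,000,000 / 12,000,000 = 6,209.33 s
6,209.33 s / 60 = 103.5 minutes

103.5 minutes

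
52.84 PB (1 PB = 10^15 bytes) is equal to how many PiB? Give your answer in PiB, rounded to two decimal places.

52.84 PB × 1,000,000,000,000,000 bytes/PB = 52,840,000,000,000,000 bytes
1 PiB = 2^50 bytes = 1,125,899,906,842,624 bytes
52,840,000,000,000,000 / 1,125,899,906,842,624 = 46.93 PiB

46.93 PiB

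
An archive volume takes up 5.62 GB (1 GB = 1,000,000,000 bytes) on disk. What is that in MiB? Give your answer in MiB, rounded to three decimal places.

5.62 GB = 5.62 × 10^9 bytes = 5,620,000,000 bytes
1 MiB = 2^20 bytes = 1,048,576 bytes
5,620,000,000 / 1,048,576 = 5,359.650 MiB

5,359.650 MiB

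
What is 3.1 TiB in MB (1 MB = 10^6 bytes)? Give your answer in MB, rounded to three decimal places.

3,408,486.046 MB

3.1 TiB = 3.1 × 2^40 bytes = 3,408,486,046,105.6 bytes
1 MB = 10^6 bytes = 1,000,000 bytes
3,408,486,046,105.6 / 1,000,000 = 3,408,486.046 MB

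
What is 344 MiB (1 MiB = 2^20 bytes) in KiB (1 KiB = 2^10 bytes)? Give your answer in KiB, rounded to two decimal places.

344 MiB = 344 × 2^20 bytes = 360,710,144 bytes
1 KiB = 1,024 bytes
360,710,144 / 1,024 = 352,256.00 KiB

352,256.00 KiB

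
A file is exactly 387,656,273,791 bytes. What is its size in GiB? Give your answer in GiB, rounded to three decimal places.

361.033 GiB

387,656,273,791 bytes given.
1 GiB = 1,073,741,824 bytes
387,656,273,791 / 1,073,741,824 = 361.033 GiB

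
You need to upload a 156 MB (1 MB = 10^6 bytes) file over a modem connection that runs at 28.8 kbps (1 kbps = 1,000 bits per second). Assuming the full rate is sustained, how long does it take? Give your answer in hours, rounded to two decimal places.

12.04 hours

156 MB = 156,000,000 bytes = 1,248,000,000 bits
28.8 kbps = 28,800 bits/s
time = 1,248,000,000 / 28,800 = 43,333.3333 s
43,333.3333 s / 3600 = 12.04 hours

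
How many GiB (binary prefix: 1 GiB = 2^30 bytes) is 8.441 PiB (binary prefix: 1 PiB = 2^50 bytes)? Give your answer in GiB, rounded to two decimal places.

8.441 PiB = 8.441 × 2^50 bytes = 9,503,721,113,658,589.184 bytes
1 GiB = 2^30 bytes = 1,073,741,824 bytes
9,503,721,113,658,589.184 / 1,073,741,824 = 8,851,030.02 GiB

8,851,030.02 GiB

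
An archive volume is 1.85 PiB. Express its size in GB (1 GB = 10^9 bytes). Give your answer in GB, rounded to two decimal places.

1.85 PiB = 1.85 × 2^50 bytes = 2,082,914,827,658,854.4 bytes
1 GB = 10^9 bytes = 1,000,000,000 bytes
2,082,914,827,658,854.4 / 1,000,000,000 = 2,082,914.83 GB

2,082,914.83 GB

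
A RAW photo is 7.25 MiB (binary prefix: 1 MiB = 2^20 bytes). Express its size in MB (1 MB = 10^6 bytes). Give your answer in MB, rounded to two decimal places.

7.60 MB

7.25 MiB × 1,048,576 bytes/MiB = 7,602,176 bytes
1 MB = 10^6 bytes = 1,000,000 bytes
7,602,176 / 1,000,000 = 7.60 MB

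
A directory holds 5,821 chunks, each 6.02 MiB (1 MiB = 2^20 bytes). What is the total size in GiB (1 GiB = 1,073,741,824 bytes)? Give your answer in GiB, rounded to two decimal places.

34.22 GiB

Total = 5,821 × 6.02 MiB = 35042.42 MiB
= 35042.42 × 1,048,576 bytes = 36,744,640,593.92 bytes
1 GiB = 1,073,741,824 bytes
36,744,640,593.92 / 1,073,741,824 = 34.22 GiB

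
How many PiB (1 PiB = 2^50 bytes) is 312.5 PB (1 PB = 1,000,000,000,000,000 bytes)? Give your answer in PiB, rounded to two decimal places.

277.56 PiB

312.5 PB = 312.5 × 10^15 bytes = 312,500,000,000,000,000 bytes
1 PiB = 1,125,899,906,842,624 bytes
312,500,000,000,000,000 / 1,125,899,906,842,624 = 277.56 PiB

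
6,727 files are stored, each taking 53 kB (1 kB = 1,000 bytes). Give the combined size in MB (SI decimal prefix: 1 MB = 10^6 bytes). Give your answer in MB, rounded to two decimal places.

Total = 6,727 × 53 kB = 356,531 kB
= 356,531 × 1,000 bytes = 356,531,000 bytes
1 MB = 1,000,000 bytes
356,531,000 / 1,000,000 = 356.53 MB

356.53 MB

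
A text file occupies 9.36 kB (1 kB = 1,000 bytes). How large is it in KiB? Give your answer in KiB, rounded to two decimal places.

9.36 kB × 1,000 bytes/kB = 9,360 bytes
1 KiB = 2^10 bytes = 1,024 bytes
9,360 / 1,024 = 9.14 KiB

9.14 KiB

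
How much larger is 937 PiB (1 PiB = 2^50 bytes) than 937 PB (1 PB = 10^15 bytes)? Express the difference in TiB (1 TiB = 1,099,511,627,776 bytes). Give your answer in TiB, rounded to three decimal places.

937 PiB = 937 × 1,125,899,906,842,624 = 1,054,968,212,711,538,688 bytes
937 PB = 937 × 1,000,000,000,000,000 = 937,000,000,000,000,000 bytes
difference = 117,968,212,711,538,688 bytes
117,968,212,711,538,688 / 1,099,511,627,776 = 107,291.464 TiB

107,291.464 TiB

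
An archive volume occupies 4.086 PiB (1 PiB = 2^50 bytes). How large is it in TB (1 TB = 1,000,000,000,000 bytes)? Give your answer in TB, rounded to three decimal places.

4.086 PiB = 4.086 × 2^50 bytes = 4,600,427,019,358,961.664 bytes
1 TB = 1,000,000,000,000 bytes
4,600,427,019,358,961.664 / 1,000,000,000,000 = 4,600.427 TB

4,600.427 TB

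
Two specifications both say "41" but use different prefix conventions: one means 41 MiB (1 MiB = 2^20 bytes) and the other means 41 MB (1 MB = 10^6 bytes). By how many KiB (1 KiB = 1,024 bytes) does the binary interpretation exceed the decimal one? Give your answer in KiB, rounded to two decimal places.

41 MiB = 41 × 1,048,576 = 42,991,616 bytes
41 MB = 41 × 1,000,000 = 41,000,000 bytes
difference = 1,991,616 bytes
1,991,616 / 1,024 = 1,944.94 KiB

1,944.94 KiB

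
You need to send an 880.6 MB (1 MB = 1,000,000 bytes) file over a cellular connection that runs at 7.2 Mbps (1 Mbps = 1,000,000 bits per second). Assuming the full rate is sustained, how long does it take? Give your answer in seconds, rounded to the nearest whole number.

880.6 MB = 880,600,000 bytes = 7,044,800,000 bits
7.2 Mbps = 7,200,000 bits/s
time = 7,044,800,000 / 7,200,000 = 978 s

978 seconds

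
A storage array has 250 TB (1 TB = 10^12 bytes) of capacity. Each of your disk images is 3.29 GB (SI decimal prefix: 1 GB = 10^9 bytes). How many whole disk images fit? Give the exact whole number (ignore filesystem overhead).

Capacity: 250 TB = 250,000,000,000,000 bytes
Per item: 3.29 GB = 3,290,000,000 bytes
⌊250,000,000,000,000 / 3,290,000,000⌋ = 75,987

75,987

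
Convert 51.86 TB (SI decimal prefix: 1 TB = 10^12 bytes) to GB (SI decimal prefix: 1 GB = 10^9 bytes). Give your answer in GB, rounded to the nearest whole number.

51.86 TB = 51.86 × 10^12 bytes = 51,860,000,000,000 bytes
1 GB = 10^9 bytes = 1,000,000,000 bytes
51,860,000,000,000 / 1,000,000,000 = 51,860 GB

51,860 GB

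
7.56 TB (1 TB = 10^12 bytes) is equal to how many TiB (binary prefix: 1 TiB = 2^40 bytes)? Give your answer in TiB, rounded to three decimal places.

6.876 TiB

7.56 TB × 1,000,000,000,000 bytes/TB = 7,560,000,000,000 bytes
1 TiB = 2^40 bytes = 1,099,511,627,776 bytes
7,560,000,000,000 / 1,099,511,627,776 = 6.876 TiB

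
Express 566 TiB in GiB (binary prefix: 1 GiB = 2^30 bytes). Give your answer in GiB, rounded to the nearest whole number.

579,584 GiB

566 TiB = 566 × 2^40 bytes = 622,323,581,321,216 bytes
1 GiB = 1,073,741,824 bytes
622,323,581,321,216 / 1,073,741,824 = 579,584 GiB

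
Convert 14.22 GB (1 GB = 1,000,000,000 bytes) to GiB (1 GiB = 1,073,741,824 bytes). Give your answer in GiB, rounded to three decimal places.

13.243 GiB

14.22 GB = 14.22 × 10^9 bytes = 14,220,000,000 bytes
1 GiB = 1,073,741,824 bytes
14,220,000,000 / 1,073,741,824 = 13.243 GiB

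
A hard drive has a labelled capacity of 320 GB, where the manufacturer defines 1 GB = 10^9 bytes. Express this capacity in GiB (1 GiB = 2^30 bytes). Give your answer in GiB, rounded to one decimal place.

320 GB × 1,000,000,000 bytes/GB = 320,000,000,000 bytes
1 GiB = 2^30 bytes = 1,073,741,824 bytes
320,000,000,000 / 1,073,741,824 = 298.0 GiB

298.0 GiB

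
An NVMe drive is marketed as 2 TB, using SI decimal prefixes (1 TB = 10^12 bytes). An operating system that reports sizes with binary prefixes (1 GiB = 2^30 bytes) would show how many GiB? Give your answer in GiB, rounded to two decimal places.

1,862.65 GiB

2 TB = 2 × 10^12 bytes = 2,000,000,000,000 bytes
1 GiB = 1,073,741,824 bytes
2,000,000,000,000 / 1,073,741,824 = 1,862.65 GiB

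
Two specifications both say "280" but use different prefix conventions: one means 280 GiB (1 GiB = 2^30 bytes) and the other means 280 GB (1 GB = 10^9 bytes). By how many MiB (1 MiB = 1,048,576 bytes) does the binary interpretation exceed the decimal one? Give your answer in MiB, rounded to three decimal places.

280 GiB = 280 × 1,073,741,824 = 300,647,710,720 bytes
280 GB = 280 × 1,000,000,000 = 280,000,000,000 bytes
difference = 20,647,710,720 bytes
20,647,710,720 / 1,048,576 = 19,691.191 MiB

19,691.191 MiB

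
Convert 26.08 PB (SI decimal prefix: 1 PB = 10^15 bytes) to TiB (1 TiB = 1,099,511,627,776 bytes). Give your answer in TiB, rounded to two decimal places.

23,719.62 TiB

26.08 PB = 26.08 × 10^15 bytes = 26,080,000,000,000,000 bytes
1 TiB = 2^40 bytes = 1,099,511,627,776 bytes
26,080,000,000,000,000 / 1,099,511,627,776 = 23,719.62 TiB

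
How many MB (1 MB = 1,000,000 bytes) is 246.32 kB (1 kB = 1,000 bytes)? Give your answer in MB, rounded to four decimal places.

0.2463 MB

246.32 kB × 1,000 bytes/kB = 246,320 bytes
1 MB = 10^6 bytes = 1,000,000 bytes
246,320 / 1,000,000 = 0.2463 MB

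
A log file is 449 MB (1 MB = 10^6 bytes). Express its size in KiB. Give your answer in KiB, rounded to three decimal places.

449 MB × 1,000,000 bytes/MB = 449,000,000 bytes
1 KiB = 1,024 bytes
449,000,000 / 1,024 = 438,476.563 KiB

438,476.563 KiB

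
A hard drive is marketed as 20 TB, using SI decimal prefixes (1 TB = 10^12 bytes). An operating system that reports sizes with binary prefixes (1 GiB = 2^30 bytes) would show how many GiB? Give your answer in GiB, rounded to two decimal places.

18,626.45 GiB

20 TB = 20 × 10^12 bytes = 20,000,000,000,000 bytes
1 GiB = 1,073,741,824 bytes
20,000,000,000,000 / 1,073,741,824 = 18,626.45 GiB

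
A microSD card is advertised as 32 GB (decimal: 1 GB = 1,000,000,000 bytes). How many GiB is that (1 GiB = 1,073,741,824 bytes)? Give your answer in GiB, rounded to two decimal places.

32 GB = 32 × 10^9 bytes = 32,000,000,000 bytes
1 GiB = 1,073,741,824 bytes
32,000,000,000 / 1,073,741,824 = 29.80 GiB

29.80 GiB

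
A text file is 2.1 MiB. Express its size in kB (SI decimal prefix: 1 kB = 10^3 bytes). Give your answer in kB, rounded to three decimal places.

2,202.010 kB

2.1 MiB × 1,048,576 bytes/MiB = 2,202,009.6 bytes
1 kB = 10^3 bytes = 1,000 bytes
2,202,009.6 / 1,000 = 2,202.010 kB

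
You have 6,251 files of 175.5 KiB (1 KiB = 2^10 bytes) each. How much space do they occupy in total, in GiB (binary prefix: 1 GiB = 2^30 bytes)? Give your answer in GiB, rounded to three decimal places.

Total = 6,251 × 175.5 KiB = 1097050.5 KiB
= 1097050.5 × 1,024 bytes = 1,123,379,712 bytes
1 GiB = 1,073,741,824 bytes
1,123,379,712 / 1,073,741,824 = 1.046 GiB

1.046 GiB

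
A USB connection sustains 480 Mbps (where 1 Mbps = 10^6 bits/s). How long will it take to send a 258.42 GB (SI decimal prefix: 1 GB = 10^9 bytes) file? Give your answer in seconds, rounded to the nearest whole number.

258.42 GB = 258,420,000,000 bytes = 2,067,360,000,000 bits
480 Mbps = 480,000,000 bits/s
time = 2,067,360,000,000 / 480,000,000 = 4,307 s

4,307 seconds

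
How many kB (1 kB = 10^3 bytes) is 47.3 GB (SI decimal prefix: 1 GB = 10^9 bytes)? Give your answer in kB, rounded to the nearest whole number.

47,300,000 kB

47.3 GB = 47.3 × 10^9 bytes = 47,300,000,000 bytes
1 kB = 10^3 bytes = 1,000 bytes
47,300,000,000 / 1,000 = 47,300,000 kB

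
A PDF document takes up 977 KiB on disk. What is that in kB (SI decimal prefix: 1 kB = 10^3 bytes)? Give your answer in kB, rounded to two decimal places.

977 KiB × 1,024 bytes/KiB = 1,000,448 bytes
1 kB = 1,000 bytes
1,000,448 / 1,000 = 1,000.45 kB

1,000.45 kB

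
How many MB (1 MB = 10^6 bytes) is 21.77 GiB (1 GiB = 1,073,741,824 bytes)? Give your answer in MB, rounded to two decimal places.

23,375.36 MB

21.77 GiB × 1,073,741,824 bytes/GiB = 23,375,359,508.48 bytes
1 MB = 10^6 bytes = 1,000,000 bytes
23,375,359,508.48 / 1,000,000 = 23,375.36 MB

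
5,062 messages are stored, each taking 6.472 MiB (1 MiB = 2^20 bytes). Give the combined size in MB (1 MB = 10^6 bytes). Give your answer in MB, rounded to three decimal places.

34,352.675 MB

Total = 5,062 × 6.472 MiB = 32761.264 MiB
= 32761.264 × 1,048,576 bytes = 34,352,675,160.064 bytes
1 MB = 1,000,000 bytes
34,352,675,160.064 / 1,000,000 = 34,352.675 MB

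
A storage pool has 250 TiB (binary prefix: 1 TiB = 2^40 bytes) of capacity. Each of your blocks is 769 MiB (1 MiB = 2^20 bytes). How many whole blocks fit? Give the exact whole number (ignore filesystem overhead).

340,889

Capacity: 250 TiB = 274,877,906,944,000 bytes
Per item: 769 MiB = 806,354,944 bytes
⌊274,877,906,944,000 / 806,354,944⌋ = 340,889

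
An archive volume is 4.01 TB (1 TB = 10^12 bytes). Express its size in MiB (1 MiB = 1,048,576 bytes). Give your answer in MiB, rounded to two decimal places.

4.01 TB = 4.01 × 10^12 bytes = 4,010,000,000,000 bytes
1 MiB = 2^20 bytes = 1,048,576 bytes
4,010,000,000,000 / 1,048,576 = 3,824,234.01 MiB

3,824,234.01 MiB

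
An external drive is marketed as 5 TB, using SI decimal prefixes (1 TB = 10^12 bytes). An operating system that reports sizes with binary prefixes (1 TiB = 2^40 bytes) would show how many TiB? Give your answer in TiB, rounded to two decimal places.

4.55 TiB

5 TB × 1,000,000,000,000 bytes/TB = 5,000,000,000,000 bytes
1 TiB = 1,099,511,627,776 bytes
5,000,000,000,000 / 1,099,511,627,776 = 4.55 TiB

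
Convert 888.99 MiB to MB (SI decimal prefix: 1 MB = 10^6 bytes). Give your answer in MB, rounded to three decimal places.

932.174 MB

888.99 MiB = 888.99 × 2^20 bytes = 932,173,578.24 bytes
1 MB = 10^6 bytes = 1,000,000 bytes
932,173,578.24 / 1,000,000 = 932.174 MB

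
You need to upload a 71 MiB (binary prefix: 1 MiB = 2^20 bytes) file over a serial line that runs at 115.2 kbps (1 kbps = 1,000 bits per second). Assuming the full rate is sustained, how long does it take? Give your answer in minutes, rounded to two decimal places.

71 MiB = 74,448,896 bytes = 595,591,168 bits
115.2 kbps = 115,200 bits/s
time = 595,591,168 / 115,200 = 5,170.062 s
5,170.062 s / 60 = 86.17 minutes

86.17 minutes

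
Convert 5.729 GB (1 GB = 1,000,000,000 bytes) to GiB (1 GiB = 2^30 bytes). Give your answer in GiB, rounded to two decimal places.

5.34 GiB

5.729 GB = 5.729 × 10^9 bytes = 5,729,000,000 bytes
1 GiB = 1,073,741,824 bytes
5,729,000,000 / 1,073,741,824 = 5.34 GiB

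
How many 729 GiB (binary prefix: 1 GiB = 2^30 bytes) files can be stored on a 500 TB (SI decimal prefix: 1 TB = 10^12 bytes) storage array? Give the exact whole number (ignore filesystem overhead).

Capacity: 500 TB = 500,000,000,000,000 bytes
Per item: 729 GiB = 782,757,789,696 bytes
⌊500,000,000,000,000 / 782,757,789,696⌋ = 638

638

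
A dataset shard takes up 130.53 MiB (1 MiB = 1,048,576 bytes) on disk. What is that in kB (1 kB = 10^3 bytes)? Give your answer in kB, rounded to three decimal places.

136,870.625 kB

130.53 MiB × 1,048,576 bytes/MiB = 136,870,625.28 bytes
1 kB = 10^3 bytes = 1,000 bytes
136,870,625.28 / 1,000 = 136,870.625 kB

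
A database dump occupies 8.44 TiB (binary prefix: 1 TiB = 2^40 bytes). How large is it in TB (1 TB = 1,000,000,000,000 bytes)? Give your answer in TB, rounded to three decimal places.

8.44 TiB = 8.44 × 2^40 bytes = 9,279,878,138,429.44 bytes
1 TB = 1,000,000,000,000 bytes
9,279,878,138,429.44 / 1,000,000,000,000 = 9.280 TB

9.280 TB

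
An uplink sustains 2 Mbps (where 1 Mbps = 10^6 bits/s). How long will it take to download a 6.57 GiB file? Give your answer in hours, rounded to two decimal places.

7.84 hours

6.57 GiB = 7,054,483,783.68 bytes = 56,435,870,269.44 bits
2 Mbps = 2,000,000 bits/s
time = 56,435,870,269.44 / 2,000,000 = 28,217.9351 s
28,217.9351 s / 3600 = 7.84 hours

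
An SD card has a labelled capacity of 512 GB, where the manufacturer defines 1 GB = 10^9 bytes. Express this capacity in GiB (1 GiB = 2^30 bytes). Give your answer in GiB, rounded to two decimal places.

512 GB = 512 × 10^9 bytes = 512,000,000,000 bytes
1 GiB = 2^30 bytes = 1,073,741,824 bytes
512,000,000,000 / 1,073,741,824 = 476.84 GiB

476.84 GiB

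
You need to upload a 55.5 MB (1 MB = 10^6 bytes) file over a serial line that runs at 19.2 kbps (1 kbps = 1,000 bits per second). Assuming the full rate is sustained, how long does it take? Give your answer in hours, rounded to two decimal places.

6.42 hours

55.5 MB = 55,500,000 bytes = 444,000,000 bits
19.2 kbps = 19,200 bits/s
time = 444,000,000 / 19,200 = 23,125.0000 s
23,125.0000 s / 3600 = 6.42 hours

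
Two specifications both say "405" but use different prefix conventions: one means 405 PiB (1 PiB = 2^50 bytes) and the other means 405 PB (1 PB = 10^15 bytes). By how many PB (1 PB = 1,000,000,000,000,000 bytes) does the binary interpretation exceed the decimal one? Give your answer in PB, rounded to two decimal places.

50.99 PB

405 PiB = 405 × 1,125,899,906,842,624 = 455,989,462,271,262,720 bytes
405 PB = 405 × 1,000,000,000,000,000 = 405,000,000,000,000,000 bytes
difference = 50,989,462,271,262,720 bytes
50,989,462,271,262,720 / 1,000,000,000,000,000 = 50.99 PB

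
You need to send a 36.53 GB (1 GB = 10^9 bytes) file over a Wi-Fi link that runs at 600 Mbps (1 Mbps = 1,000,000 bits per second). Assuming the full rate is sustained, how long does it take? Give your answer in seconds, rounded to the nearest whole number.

36.53 GB = 36,530,000,000 bytes = 292,240,000,000 bits
600 Mbps = 600,000,000 bits/s
time = 292,240,000,000 / 600,000,000 = 487 s

487 seconds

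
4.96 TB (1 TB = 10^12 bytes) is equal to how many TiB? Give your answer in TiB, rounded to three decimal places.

4.96 TB = 4.96 × 10^12 bytes = 4,960,000,000,000 bytes
1 TiB = 1,099,511,627,776 bytes
4,960,000,000,000 / 1,099,511,627,776 = 4.511 TiB

4.511 TiB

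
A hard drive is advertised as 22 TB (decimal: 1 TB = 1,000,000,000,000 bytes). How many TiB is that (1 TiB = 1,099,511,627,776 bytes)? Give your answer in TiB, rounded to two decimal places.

20.01 TiB

22 TB = 22 × 10^12 bytes = 22,000,000,000,000 bytes
1 TiB = 2^40 bytes = 1,099,511,627,776 bytes
22,000,000,000,000 / 1,099,511,627,776 = 20.01 TiB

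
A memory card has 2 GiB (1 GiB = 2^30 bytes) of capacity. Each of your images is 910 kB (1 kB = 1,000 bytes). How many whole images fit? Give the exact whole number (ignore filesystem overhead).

Capacity: 2 GiB = 2,147,483,648 bytes
Per item: 910 kB = 910,000 bytes
⌊2,147,483,648 / 910,000⌋ = 2,359

2,359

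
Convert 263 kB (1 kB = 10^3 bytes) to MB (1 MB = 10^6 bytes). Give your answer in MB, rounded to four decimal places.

263 kB = 263 × 10^3 bytes = 263,000 bytes
1 MB = 10^6 bytes = 1,000,000 bytes
263,000 / 1,000,000 = 0.2630 MB

0.2630 MB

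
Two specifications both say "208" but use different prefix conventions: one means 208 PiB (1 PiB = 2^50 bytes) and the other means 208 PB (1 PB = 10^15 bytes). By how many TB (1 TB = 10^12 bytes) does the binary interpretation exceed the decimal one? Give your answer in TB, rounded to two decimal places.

26,187.18 TB

208 PiB = 208 × 1,125,899,906,842,624 = 234,187,180,623,265,792 bytes
208 PB = 208 × 1,000,000,000,000,000 = 208,000,000,000,000,000 bytes
difference = 26,187,180,623,265,792 bytes
26,187,180,623,265,792 / 1,000,000,000,000 = 26,187.18 TB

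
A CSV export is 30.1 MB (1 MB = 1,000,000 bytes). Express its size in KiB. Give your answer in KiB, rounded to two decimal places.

30.1 MB × 1,000,000 bytes/MB = 30,100,000 bytes
1 KiB = 1,024 bytes
30,100,000 / 1,024 = 29,394.53 KiB

29,394.53 KiB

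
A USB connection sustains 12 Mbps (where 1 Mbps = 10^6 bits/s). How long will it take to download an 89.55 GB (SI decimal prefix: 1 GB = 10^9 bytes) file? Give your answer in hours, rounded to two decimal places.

16.58 hours

89.55 GB = 89,550,000,000 bytes = 716,400,000,000 bits
12 Mbps = 12,000,000 bits/s
time = 716,400,000,000 / 12,000,000 = 59,700.0000 s
59,700.0000 s / 3600 = 16.58 hours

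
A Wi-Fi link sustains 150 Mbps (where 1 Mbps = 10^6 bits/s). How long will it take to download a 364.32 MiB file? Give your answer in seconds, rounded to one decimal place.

364.32 MiB = 382,017,208.32 bytes = 3,056,137,666.56 bits
150 Mbps = 150,000,000 bits/s
time = 3,056,137,666.56 / 150,000,000 = 20.4 s

20.4 seconds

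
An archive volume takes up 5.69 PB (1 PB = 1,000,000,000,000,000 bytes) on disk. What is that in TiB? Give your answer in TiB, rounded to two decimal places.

5.69 PB × 1,000,000,000,000,000 bytes/PB = 5,690,000,000,000,000 bytes
1 TiB = 2^40 bytes = 1,099,511,627,776 bytes
5,690,000,000,000,000 / 1,099,511,627,776 = 5,175.02 TiB

5,175.02 TiB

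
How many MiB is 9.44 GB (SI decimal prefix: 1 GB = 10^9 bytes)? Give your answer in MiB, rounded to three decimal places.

9.44 GB = 9.44 × 10^9 bytes = 9,440,000,000 bytes
1 MiB = 2^20 bytes = 1,048,576 bytes
9,440,000,000 / 1,048,576 = 9,002.686 MiB

9,002.686 MiB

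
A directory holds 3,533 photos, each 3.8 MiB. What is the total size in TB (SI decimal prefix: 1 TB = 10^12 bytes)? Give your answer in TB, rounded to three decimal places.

0.014 TB

Total = 3,533 × 3.8 MiB = 13425.4 MiB
= 13425.4 × 1,048,576 bytes = 14,077,552,230.4 bytes
1 TB = 1,000,000,000,000 bytes
14,077,552,230.4 / 1,000,000,000,000 = 0.014 TB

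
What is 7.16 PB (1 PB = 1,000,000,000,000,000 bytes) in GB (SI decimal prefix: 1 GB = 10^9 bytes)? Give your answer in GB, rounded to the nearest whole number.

7,160,000 GB

7.16 PB = 7.16 × 10^15 bytes = 7,160,000,000,000,000 bytes
1 GB = 1,000,000,000 bytes
7,160,000,000,000,000 / 1,000,000,000 = 7,160,000 GB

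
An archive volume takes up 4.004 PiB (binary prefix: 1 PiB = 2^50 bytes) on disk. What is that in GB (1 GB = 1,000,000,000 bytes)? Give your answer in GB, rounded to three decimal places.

4,508,103.227 GB

4.004 PiB × 1,125,899,906,842,624 bytes/PiB = 4,508,103,226,997,866.496 bytes
1 GB = 1,000,000,000 bytes
4,508,103,226,997,866.496 / 1,000,000,000 = 4,508,103.227 GB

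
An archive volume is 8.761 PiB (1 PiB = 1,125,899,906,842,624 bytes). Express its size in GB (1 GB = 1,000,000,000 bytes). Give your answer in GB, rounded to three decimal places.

8.761 PiB = 8.761 × 2^50 bytes = 9,864,009,083,848,228.864 bytes
1 GB = 1,000,000,000 bytes
9,864,009,083,848,228.864 / 1,000,000,000 = 9,864,009.084 GB

9,864,009.084 GB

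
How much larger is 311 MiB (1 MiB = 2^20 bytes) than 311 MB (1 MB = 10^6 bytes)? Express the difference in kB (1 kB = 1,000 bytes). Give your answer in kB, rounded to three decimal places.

15,107.136 kB

311 MiB = 311 × 1,048,576 = 326,107,136 bytes
311 MB = 311 × 1,000,000 = 311,000,000 bytes
difference = 15,107,136 bytes
15,107,136 / 1,000 = 15,107.136 kB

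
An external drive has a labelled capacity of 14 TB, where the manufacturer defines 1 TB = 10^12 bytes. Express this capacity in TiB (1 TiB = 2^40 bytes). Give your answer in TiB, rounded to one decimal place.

14 TB × 1,000,000,000,000 bytes/TB = 14,000,000,000,000 bytes
1 TiB = 1,099,511,627,776 bytes
14,000,000,000,000 / 1,099,511,627,776 = 12.7 TiB

12.7 TiB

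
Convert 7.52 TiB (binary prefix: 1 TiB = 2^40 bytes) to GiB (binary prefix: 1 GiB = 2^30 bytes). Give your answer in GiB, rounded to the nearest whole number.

7,700 GiB

7.52 TiB = 7.52 × 2^40 bytes = 8,268,327,440,875.52 bytes
1 GiB = 2^30 bytes = 1,073,741,824 bytes
8,268,327,440,875.52 / 1,073,741,824 = 7,700 GiB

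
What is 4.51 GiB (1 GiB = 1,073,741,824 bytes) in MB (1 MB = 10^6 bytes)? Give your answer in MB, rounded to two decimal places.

4.51 GiB = 4.51 × 2^30 bytes = 4,842,575,626.24 bytes
1 MB = 1,000,000 bytes
4,842,575,626.24 / 1,000,000 = 4,842.58 MB

4,842.58 MB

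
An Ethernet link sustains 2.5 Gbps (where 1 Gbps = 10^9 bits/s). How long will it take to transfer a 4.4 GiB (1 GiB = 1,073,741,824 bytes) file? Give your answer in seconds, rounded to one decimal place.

4.4 GiB = 4,724,464,025.6 bytes = 37,795,712,204.8 bits
2.5 Gbps = 2,500,000,000 bits/s
time = 37,795,712,204.8 / 2,500,000,000 = 15.1 s

15.1 seconds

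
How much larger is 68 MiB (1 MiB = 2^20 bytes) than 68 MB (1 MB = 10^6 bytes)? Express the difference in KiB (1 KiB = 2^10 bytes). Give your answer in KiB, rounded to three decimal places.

68 MiB = 68 × 1,048,576 = 71,303,168 bytes
68 MB = 68 × 1,000,000 = 68,000,000 bytes
difference = 3,303,168 bytes
3,303,168 / 1,024 = 3,225.750 KiB

3,225.750 KiB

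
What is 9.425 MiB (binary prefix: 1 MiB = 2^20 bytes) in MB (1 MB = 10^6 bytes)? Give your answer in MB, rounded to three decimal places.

9.883 MB

9.425 MiB × 1,048,576 bytes/MiB = 9,882,828.8 bytes
1 MB = 1,000,000 bytes
9,882,828.8 / 1,000,000 = 9.883 MB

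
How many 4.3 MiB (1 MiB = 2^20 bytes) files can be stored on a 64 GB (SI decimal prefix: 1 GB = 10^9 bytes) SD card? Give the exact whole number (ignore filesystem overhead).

14,194

Capacity: 64 GB = 64,000,000,000 bytes
Per item: 4.3 MiB = 4,508,876.8 bytes
⌊64,000,000,000 / 4,508,876.8⌋ = 14,194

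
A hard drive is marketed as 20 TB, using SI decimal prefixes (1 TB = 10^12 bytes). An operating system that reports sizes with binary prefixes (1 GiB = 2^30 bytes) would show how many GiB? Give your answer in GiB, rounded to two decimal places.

18,626.45 GiB

20 TB × 1,000,000,000,000 bytes/TB = 20,000,000,000,000 bytes
1 GiB = 1,073,741,824 bytes
20,000,000,000,000 / 1,073,741,824 = 18,626.45 GiB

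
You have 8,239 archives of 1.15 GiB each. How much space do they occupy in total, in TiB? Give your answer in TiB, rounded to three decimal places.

Total = 8,239 × 1.15 GiB = 9474.85 GiB
= 9474.85 × 1,073,741,824 bytes = 10,173,542,721,126.4 bytes
1 TiB = 1,099,511,627,776 bytes
10,173,542,721,126.4 / 1,099,511,627,776 = 9.253 TiB

9.253 TiB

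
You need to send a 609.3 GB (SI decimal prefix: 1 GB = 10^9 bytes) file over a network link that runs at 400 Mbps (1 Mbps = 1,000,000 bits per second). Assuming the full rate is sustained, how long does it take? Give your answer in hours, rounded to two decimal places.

3.39 hours

609.3 GB = 609,300,000,000 bytes = 4,874,400,000,000 bits
400 Mbps = 400,000,000 bits/s
time = 4,874,400,000,000 / 400,000,000 = 12,186.0000 s
12,186.0000 s / 3600 = 3.39 hours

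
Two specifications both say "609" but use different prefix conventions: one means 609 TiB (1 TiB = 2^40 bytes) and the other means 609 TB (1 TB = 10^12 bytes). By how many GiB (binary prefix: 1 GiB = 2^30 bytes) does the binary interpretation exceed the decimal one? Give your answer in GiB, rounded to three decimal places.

609 TiB = 609 × 1,099,511,627,776 = 669,602,581,315,584 bytes
609 TB = 609 × 1,000,000,000,000 = 609,000,000,000,000 bytes
difference = 60,602,581,315,584 bytes
60,602,581,315,584 / 1,073,741,824 = 56,440.552 GiB

56,440.552 GiB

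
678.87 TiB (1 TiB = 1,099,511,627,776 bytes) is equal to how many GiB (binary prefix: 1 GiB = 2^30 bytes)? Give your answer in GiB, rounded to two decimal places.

695,162.88 GiB

678.87 TiB = 678.87 × 2^40 bytes = 746,425,458,748,293.12 bytes
1 GiB = 1,073,741,824 bytes
746,425,458,748,293.12 / 1,073,741,824 = 695,162.88 GiB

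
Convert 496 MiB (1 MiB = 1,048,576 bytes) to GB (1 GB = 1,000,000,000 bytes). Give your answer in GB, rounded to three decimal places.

496 MiB = 496 × 2^20 bytes = 520,093,696 bytes
1 GB = 1,000,000,000 bytes
520,093,696 / 1,000,000,000 = 0.520 GB

0.520 GB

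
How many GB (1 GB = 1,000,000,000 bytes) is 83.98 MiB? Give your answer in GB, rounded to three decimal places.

0.088 GB

83.98 MiB = 83.98 × 2^20 bytes = 88,059,412.48 bytes
1 GB = 10^9 bytes = 1,000,000,000 bytes
88,059,412.48 / 1,000,000,000 = 0.088 GB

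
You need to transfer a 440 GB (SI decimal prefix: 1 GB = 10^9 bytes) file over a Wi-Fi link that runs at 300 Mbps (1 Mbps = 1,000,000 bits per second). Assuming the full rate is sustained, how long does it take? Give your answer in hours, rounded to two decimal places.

3.26 hours

440 GB = 440,000,000,000 bytes = 3,520,000,000,000 bits
300 Mbps = 300,000,000 bits/s
time = 3,520,000,000,000 / 300,000,000 = 11,733.3333 s
11,733.3333 s / 3600 = 3.26 hours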